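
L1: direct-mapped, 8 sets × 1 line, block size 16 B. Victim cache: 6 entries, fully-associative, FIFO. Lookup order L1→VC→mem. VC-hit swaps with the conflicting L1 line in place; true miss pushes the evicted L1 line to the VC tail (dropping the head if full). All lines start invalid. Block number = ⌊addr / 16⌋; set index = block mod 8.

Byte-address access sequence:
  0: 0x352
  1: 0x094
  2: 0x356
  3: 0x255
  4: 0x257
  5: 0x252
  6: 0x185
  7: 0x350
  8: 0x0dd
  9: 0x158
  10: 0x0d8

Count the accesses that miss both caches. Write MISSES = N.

MISSES = 6

  [0] addr=0x352 blk=53 s=5: MISS | VC []
  [1] addr=0x94 blk=9 s=1: MISS | VC []
  [2] addr=0x356 blk=53 s=5: L1-HIT | VC []
  [3] addr=0x255 blk=37 s=5: MISS | VC [53]
  [4] addr=0x257 blk=37 s=5: L1-HIT | VC [53]
  [5] addr=0x252 blk=37 s=5: L1-HIT | VC [53]
  [6] addr=0x185 blk=24 s=0: MISS | VC [53]
  [7] addr=0x350 blk=53 s=5: VC-HIT | VC [37]
  [8] addr=0xdd blk=13 s=5: MISS | VC [37, 53]
  [9] addr=0x158 blk=21 s=5: MISS | VC [37, 53, 13]
  [10] addr=0xd8 blk=13 s=5: VC-HIT | VC [37, 53, 21]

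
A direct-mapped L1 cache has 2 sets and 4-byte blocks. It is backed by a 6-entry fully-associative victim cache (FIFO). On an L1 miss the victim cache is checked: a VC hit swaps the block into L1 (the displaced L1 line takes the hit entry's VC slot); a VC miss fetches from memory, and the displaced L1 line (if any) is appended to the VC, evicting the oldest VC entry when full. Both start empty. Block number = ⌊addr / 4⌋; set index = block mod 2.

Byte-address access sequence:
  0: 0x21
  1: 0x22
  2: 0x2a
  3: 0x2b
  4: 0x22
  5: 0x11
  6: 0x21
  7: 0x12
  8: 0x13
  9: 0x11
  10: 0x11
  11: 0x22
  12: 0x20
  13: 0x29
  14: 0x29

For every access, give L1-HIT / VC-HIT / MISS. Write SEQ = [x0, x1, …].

#0 0x21→b8/s0 MISS; vc=[]
#1 0x22→b8/s0 L1-HIT; vc=[]
#2 0x2a→b10/s0 MISS; vc=[8]
#3 0x2b→b10/s0 L1-HIT; vc=[8]
#4 0x22→b8/s0 VC-HIT; vc=[10]
#5 0x11→b4/s0 MISS; vc=[10,8]
#6 0x21→b8/s0 VC-HIT; vc=[10,4]
#7 0x12→b4/s0 VC-HIT; vc=[10,8]
#8 0x13→b4/s0 L1-HIT; vc=[10,8]
#9 0x11→b4/s0 L1-HIT; vc=[10,8]
#10 0x11→b4/s0 L1-HIT; vc=[10,8]
#11 0x22→b8/s0 VC-HIT; vc=[10,4]
#12 0x20→b8/s0 L1-HIT; vc=[10,4]
#13 0x29→b10/s0 VC-HIT; vc=[8,4]
#14 0x29→b10/s0 L1-HIT; vc=[8,4]

SEQ = [MISS, L1-HIT, MISS, L1-HIT, VC-HIT, MISS, VC-HIT, VC-HIT, L1-HIT, L1-HIT, L1-HIT, VC-HIT, L1-HIT, VC-HIT, L1-HIT]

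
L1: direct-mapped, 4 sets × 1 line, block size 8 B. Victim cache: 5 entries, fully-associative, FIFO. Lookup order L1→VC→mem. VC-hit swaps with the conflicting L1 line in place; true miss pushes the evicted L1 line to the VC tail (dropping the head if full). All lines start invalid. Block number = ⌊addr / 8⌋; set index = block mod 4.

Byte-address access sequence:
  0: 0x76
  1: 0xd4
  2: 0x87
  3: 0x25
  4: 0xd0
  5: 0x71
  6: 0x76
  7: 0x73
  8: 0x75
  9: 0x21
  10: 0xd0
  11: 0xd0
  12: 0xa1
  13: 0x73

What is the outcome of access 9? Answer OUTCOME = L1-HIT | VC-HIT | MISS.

OUTCOME = L1-HIT

#0 0x76→b14/s2 MISS; vc=[]
#1 0xd4→b26/s2 MISS; vc=[14]
#2 0x87→b16/s0 MISS; vc=[14]
#3 0x25→b4/s0 MISS; vc=[14,16]
#4 0xd0→b26/s2 L1-HIT; vc=[14,16]
#5 0x71→b14/s2 VC-HIT; vc=[26,16]
#6 0x76→b14/s2 L1-HIT; vc=[26,16]
#7 0x73→b14/s2 L1-HIT; vc=[26,16]
#8 0x75→b14/s2 L1-HIT; vc=[26,16]
#9 0x21→b4/s0 L1-HIT; vc=[26,16]
#10 0xd0→b26/s2 VC-HIT; vc=[14,16]
#11 0xd0→b26/s2 L1-HIT; vc=[14,16]
#12 0xa1→b20/s0 MISS; vc=[14,16,4]
#13 0x73→b14/s2 VC-HIT; vc=[26,16,4]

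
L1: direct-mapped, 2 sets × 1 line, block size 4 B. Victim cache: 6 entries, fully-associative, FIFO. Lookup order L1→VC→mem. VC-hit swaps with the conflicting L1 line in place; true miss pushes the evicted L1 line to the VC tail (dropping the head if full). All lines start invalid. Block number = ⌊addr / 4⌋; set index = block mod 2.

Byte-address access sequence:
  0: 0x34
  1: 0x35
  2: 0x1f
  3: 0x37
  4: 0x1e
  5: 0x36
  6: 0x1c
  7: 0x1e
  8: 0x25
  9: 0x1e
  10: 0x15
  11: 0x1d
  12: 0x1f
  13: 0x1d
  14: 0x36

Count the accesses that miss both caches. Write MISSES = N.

MISSES = 4

0: 0x34 (blk 13, set 1) → MISS  vc=[]
1: 0x35 (blk 13, set 1) → L1-HIT  vc=[]
2: 0x1f (blk 7, set 1) → MISS  vc=[13]
3: 0x37 (blk 13, set 1) → VC-HIT  vc=[7]
4: 0x1e (blk 7, set 1) → VC-HIT  vc=[13]
5: 0x36 (blk 13, set 1) → VC-HIT  vc=[7]
6: 0x1c (blk 7, set 1) → VC-HIT  vc=[13]
7: 0x1e (blk 7, set 1) → L1-HIT  vc=[13]
8: 0x25 (blk 9, set 1) → MISS  vc=[13, 7]
9: 0x1e (blk 7, set 1) → VC-HIT  vc=[13, 9]
10: 0x15 (blk 5, set 1) → MISS  vc=[13, 9, 7]
11: 0x1d (blk 7, set 1) → VC-HIT  vc=[13, 9, 5]
12: 0x1f (blk 7, set 1) → L1-HIT  vc=[13, 9, 5]
13: 0x1d (blk 7, set 1) → L1-HIT  vc=[13, 9, 5]
14: 0x36 (blk 13, set 1) → VC-HIT  vc=[7, 9, 5]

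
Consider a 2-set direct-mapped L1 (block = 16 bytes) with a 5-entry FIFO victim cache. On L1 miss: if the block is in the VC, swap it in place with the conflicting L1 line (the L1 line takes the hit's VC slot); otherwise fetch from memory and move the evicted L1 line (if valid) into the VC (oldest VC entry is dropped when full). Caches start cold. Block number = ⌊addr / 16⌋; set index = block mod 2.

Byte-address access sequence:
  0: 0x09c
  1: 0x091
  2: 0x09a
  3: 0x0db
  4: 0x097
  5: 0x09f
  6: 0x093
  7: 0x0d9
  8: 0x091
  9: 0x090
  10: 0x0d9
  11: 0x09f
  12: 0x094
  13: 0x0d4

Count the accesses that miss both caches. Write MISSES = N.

#0 0x9c→b9/s1 MISS; vc=[]
#1 0x91→b9/s1 L1-HIT; vc=[]
#2 0x9a→b9/s1 L1-HIT; vc=[]
#3 0xdb→b13/s1 MISS; vc=[9]
#4 0x97→b9/s1 VC-HIT; vc=[13]
#5 0x9f→b9/s1 L1-HIT; vc=[13]
#6 0x93→b9/s1 L1-HIT; vc=[13]
#7 0xd9→b13/s1 VC-HIT; vc=[9]
#8 0x91→b9/s1 VC-HIT; vc=[13]
#9 0x90→b9/s1 L1-HIT; vc=[13]
#10 0xd9→b13/s1 VC-HIT; vc=[9]
#11 0x9f→b9/s1 VC-HIT; vc=[13]
#12 0x94→b9/s1 L1-HIT; vc=[13]
#13 0xd4→b13/s1 VC-HIT; vc=[9]

MISSES = 2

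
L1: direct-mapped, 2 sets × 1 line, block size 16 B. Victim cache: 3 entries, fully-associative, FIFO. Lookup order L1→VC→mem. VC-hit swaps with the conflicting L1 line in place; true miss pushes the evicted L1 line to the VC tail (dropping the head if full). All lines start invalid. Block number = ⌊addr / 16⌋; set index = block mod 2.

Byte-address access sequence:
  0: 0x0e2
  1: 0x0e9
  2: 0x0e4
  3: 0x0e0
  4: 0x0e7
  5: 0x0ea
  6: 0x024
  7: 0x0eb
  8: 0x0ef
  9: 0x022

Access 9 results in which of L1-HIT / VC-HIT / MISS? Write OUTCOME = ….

0: 0xe2 (blk 14, set 0) → MISS  vc=[]
1: 0xe9 (blk 14, set 0) → L1-HIT  vc=[]
2: 0xe4 (blk 14, set 0) → L1-HIT  vc=[]
3: 0xe0 (blk 14, set 0) → L1-HIT  vc=[]
4: 0xe7 (blk 14, set 0) → L1-HIT  vc=[]
5: 0xea (blk 14, set 0) → L1-HIT  vc=[]
6: 0x24 (blk 2, set 0) → MISS  vc=[14]
7: 0xeb (blk 14, set 0) → VC-HIT  vc=[2]
8: 0xef (blk 14, set 0) → L1-HIT  vc=[2]
9: 0x22 (blk 2, set 0) → VC-HIT  vc=[14]

OUTCOME = VC-HIT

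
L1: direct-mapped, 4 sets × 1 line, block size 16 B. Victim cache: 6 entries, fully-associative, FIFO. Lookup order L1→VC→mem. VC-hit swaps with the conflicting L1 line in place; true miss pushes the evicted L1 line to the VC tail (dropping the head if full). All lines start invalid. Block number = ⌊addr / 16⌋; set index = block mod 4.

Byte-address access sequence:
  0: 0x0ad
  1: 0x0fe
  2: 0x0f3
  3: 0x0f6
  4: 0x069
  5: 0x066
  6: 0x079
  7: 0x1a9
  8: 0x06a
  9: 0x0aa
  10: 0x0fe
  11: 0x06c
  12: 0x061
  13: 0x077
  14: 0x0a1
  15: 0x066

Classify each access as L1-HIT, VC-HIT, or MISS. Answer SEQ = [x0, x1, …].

SEQ = [MISS, MISS, L1-HIT, L1-HIT, MISS, L1-HIT, MISS, MISS, VC-HIT, VC-HIT, VC-HIT, VC-HIT, L1-HIT, VC-HIT, VC-HIT, VC-HIT]

#0 0xad→b10/s2 MISS; vc=[]
#1 0xfe→b15/s3 MISS; vc=[]
#2 0xf3→b15/s3 L1-HIT; vc=[]
#3 0xf6→b15/s3 L1-HIT; vc=[]
#4 0x69→b6/s2 MISS; vc=[10]
#5 0x66→b6/s2 L1-HIT; vc=[10]
#6 0x79→b7/s3 MISS; vc=[10,15]
#7 0x1a9→b26/s2 MISS; vc=[10,15,6]
#8 0x6a→b6/s2 VC-HIT; vc=[10,15,26]
#9 0xaa→b10/s2 VC-HIT; vc=[6,15,26]
#10 0xfe→b15/s3 VC-HIT; vc=[6,7,26]
#11 0x6c→b6/s2 VC-HIT; vc=[10,7,26]
#12 0x61→b6/s2 L1-HIT; vc=[10,7,26]
#13 0x77→b7/s3 VC-HIT; vc=[10,15,26]
#14 0xa1→b10/s2 VC-HIT; vc=[6,15,26]
#15 0x66→b6/s2 VC-HIT; vc=[10,15,26]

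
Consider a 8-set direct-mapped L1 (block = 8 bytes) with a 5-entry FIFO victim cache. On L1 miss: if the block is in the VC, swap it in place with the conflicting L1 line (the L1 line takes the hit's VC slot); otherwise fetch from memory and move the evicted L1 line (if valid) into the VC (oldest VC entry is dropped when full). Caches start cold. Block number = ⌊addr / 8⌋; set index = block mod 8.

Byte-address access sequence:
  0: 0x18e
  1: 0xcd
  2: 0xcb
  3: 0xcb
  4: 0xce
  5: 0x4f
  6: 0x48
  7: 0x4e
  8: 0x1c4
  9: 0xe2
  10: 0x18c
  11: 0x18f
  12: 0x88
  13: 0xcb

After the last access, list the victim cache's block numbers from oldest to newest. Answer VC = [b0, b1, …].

0: 0x18e (blk 49, set 1) → MISS  vc=[]
1: 0xcd (blk 25, set 1) → MISS  vc=[49]
2: 0xcb (blk 25, set 1) → L1-HIT  vc=[49]
3: 0xcb (blk 25, set 1) → L1-HIT  vc=[49]
4: 0xce (blk 25, set 1) → L1-HIT  vc=[49]
5: 0x4f (blk 9, set 1) → MISS  vc=[49, 25]
6: 0x48 (blk 9, set 1) → L1-HIT  vc=[49, 25]
7: 0x4e (blk 9, set 1) → L1-HIT  vc=[49, 25]
8: 0x1c4 (blk 56, set 0) → MISS  vc=[49, 25]
9: 0xe2 (blk 28, set 4) → MISS  vc=[49, 25]
10: 0x18c (blk 49, set 1) → VC-HIT  vc=[9, 25]
11: 0x18f (blk 49, set 1) → L1-HIT  vc=[9, 25]
12: 0x88 (blk 17, set 1) → MISS  vc=[9, 25, 49]
13: 0xcb (blk 25, set 1) → VC-HIT  vc=[9, 17, 49]

VC = [9, 17, 49]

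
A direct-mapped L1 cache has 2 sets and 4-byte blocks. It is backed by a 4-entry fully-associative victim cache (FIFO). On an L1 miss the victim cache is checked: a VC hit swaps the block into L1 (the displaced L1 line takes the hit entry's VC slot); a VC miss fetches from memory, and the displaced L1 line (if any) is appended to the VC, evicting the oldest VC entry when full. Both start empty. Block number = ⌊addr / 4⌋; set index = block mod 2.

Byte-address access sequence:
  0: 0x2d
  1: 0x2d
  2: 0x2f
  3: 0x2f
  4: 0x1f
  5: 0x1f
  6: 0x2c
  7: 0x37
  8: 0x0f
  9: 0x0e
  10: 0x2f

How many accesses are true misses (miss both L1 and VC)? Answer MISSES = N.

#0 0x2d→b11/s1 MISS; vc=[]
#1 0x2d→b11/s1 L1-HIT; vc=[]
#2 0x2f→b11/s1 L1-HIT; vc=[]
#3 0x2f→b11/s1 L1-HIT; vc=[]
#4 0x1f→b7/s1 MISS; vc=[11]
#5 0x1f→b7/s1 L1-HIT; vc=[11]
#6 0x2c→b11/s1 VC-HIT; vc=[7]
#7 0x37→b13/s1 MISS; vc=[7,11]
#8 0xf→b3/s1 MISS; vc=[7,11,13]
#9 0xe→b3/s1 L1-HIT; vc=[7,11,13]
#10 0x2f→b11/s1 VC-HIT; vc=[7,3,13]

MISSES = 4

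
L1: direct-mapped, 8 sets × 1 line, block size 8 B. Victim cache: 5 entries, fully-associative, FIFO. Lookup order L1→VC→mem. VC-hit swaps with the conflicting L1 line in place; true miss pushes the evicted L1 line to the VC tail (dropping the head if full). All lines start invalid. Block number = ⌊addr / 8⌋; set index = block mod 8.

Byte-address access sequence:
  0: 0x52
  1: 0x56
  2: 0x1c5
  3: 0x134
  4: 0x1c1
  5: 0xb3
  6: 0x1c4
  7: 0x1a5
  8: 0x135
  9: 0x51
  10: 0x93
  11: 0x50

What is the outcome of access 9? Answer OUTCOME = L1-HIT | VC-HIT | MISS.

OUTCOME = L1-HIT

#0 0x52→b10/s2 MISS; vc=[]
#1 0x56→b10/s2 L1-HIT; vc=[]
#2 0x1c5→b56/s0 MISS; vc=[]
#3 0x134→b38/s6 MISS; vc=[]
#4 0x1c1→b56/s0 L1-HIT; vc=[]
#5 0xb3→b22/s6 MISS; vc=[38]
#6 0x1c4→b56/s0 L1-HIT; vc=[38]
#7 0x1a5→b52/s4 MISS; vc=[38]
#8 0x135→b38/s6 VC-HIT; vc=[22]
#9 0x51→b10/s2 L1-HIT; vc=[22]
#10 0x93→b18/s2 MISS; vc=[22,10]
#11 0x50→b10/s2 VC-HIT; vc=[22,18]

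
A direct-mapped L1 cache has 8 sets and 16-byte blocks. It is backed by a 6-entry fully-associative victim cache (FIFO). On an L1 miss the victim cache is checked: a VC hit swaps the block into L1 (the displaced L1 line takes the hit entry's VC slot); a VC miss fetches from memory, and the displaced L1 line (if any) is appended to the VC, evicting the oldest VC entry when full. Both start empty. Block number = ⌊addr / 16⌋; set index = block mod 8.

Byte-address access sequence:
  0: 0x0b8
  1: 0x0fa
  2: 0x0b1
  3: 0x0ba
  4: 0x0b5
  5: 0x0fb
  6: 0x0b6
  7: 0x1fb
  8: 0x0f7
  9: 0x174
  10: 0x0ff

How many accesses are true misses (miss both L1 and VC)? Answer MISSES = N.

MISSES = 4

0: 0xb8 (blk 11, set 3) → MISS  vc=[]
1: 0xfa (blk 15, set 7) → MISS  vc=[]
2: 0xb1 (blk 11, set 3) → L1-HIT  vc=[]
3: 0xba (blk 11, set 3) → L1-HIT  vc=[]
4: 0xb5 (blk 11, set 3) → L1-HIT  vc=[]
5: 0xfb (blk 15, set 7) → L1-HIT  vc=[]
6: 0xb6 (blk 11, set 3) → L1-HIT  vc=[]
7: 0x1fb (blk 31, set 7) → MISS  vc=[15]
8: 0xf7 (blk 15, set 7) → VC-HIT  vc=[31]
9: 0x174 (blk 23, set 7) → MISS  vc=[31, 15]
10: 0xff (blk 15, set 7) → VC-HIT  vc=[31, 23]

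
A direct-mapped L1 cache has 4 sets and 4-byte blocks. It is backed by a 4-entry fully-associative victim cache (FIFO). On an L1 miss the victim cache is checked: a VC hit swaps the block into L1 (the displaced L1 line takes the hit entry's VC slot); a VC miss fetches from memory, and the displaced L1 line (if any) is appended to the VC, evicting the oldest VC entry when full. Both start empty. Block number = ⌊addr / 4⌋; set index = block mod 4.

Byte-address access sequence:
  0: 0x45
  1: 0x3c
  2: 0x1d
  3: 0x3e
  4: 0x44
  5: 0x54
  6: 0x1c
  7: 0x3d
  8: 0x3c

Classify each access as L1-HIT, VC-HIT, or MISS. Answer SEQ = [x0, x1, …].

  [0] addr=0x45 blk=17 s=1: MISS | VC []
  [1] addr=0x3c blk=15 s=3: MISS | VC []
  [2] addr=0x1d blk=7 s=3: MISS | VC [15]
  [3] addr=0x3e blk=15 s=3: VC-HIT | VC [7]
  [4] addr=0x44 blk=17 s=1: L1-HIT | VC [7]
  [5] addr=0x54 blk=21 s=1: MISS | VC [7, 17]
  [6] addr=0x1c blk=7 s=3: VC-HIT | VC [15, 17]
  [7] addr=0x3d blk=15 s=3: VC-HIT | VC [7, 17]
  [8] addr=0x3c blk=15 s=3: L1-HIT | VC [7, 17]

SEQ = [MISS, MISS, MISS, VC-HIT, L1-HIT, MISS, VC-HIT, VC-HIT, L1-HIT]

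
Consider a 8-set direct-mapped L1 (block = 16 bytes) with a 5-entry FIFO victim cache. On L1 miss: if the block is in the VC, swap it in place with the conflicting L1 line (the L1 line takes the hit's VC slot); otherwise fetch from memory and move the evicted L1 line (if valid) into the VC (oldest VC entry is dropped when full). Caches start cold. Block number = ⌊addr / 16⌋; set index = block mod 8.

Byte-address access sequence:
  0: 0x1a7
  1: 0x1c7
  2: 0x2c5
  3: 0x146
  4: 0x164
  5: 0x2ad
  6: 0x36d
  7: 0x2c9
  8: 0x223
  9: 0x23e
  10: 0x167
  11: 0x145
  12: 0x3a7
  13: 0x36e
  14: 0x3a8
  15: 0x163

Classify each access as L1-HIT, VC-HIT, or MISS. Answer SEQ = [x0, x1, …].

SEQ = [MISS, MISS, MISS, MISS, MISS, MISS, MISS, VC-HIT, MISS, MISS, VC-HIT, VC-HIT, MISS, VC-HIT, L1-HIT, VC-HIT]

#0 0x1a7→b26/s2 MISS; vc=[]
#1 0x1c7→b28/s4 MISS; vc=[]
#2 0x2c5→b44/s4 MISS; vc=[28]
#3 0x146→b20/s4 MISS; vc=[28,44]
#4 0x164→b22/s6 MISS; vc=[28,44]
#5 0x2ad→b42/s2 MISS; vc=[28,44,26]
#6 0x36d→b54/s6 MISS; vc=[28,44,26,22]
#7 0x2c9→b44/s4 VC-HIT; vc=[28,20,26,22]
#8 0x223→b34/s2 MISS; vc=[28,20,26,22,42]
#9 0x23e→b35/s3 MISS; vc=[28,20,26,22,42]
#10 0x167→b22/s6 VC-HIT; vc=[28,20,26,54,42]
#11 0x145→b20/s4 VC-HIT; vc=[28,44,26,54,42]
#12 0x3a7→b58/s2 MISS; vc=[44,26,54,42,34]
#13 0x36e→b54/s6 VC-HIT; vc=[44,26,22,42,34]
#14 0x3a8→b58/s2 L1-HIT; vc=[44,26,22,42,34]
#15 0x163→b22/s6 VC-HIT; vc=[44,26,54,42,34]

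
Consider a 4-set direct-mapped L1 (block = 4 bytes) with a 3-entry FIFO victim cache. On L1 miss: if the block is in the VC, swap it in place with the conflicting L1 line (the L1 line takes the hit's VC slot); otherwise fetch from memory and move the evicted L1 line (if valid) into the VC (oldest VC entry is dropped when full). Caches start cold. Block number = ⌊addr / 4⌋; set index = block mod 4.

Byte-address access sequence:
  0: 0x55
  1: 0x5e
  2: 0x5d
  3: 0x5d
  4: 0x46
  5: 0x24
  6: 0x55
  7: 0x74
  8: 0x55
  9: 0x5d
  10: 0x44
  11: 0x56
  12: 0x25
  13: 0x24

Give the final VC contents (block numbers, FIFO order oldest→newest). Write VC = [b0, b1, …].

VC = [21, 17, 29]

#0 0x55→b21/s1 MISS; vc=[]
#1 0x5e→b23/s3 MISS; vc=[]
#2 0x5d→b23/s3 L1-HIT; vc=[]
#3 0x5d→b23/s3 L1-HIT; vc=[]
#4 0x46→b17/s1 MISS; vc=[21]
#5 0x24→b9/s1 MISS; vc=[21,17]
#6 0x55→b21/s1 VC-HIT; vc=[9,17]
#7 0x74→b29/s1 MISS; vc=[9,17,21]
#8 0x55→b21/s1 VC-HIT; vc=[9,17,29]
#9 0x5d→b23/s3 L1-HIT; vc=[9,17,29]
#10 0x44→b17/s1 VC-HIT; vc=[9,21,29]
#11 0x56→b21/s1 VC-HIT; vc=[9,17,29]
#12 0x25→b9/s1 VC-HIT; vc=[21,17,29]
#13 0x24→b9/s1 L1-HIT; vc=[21,17,29]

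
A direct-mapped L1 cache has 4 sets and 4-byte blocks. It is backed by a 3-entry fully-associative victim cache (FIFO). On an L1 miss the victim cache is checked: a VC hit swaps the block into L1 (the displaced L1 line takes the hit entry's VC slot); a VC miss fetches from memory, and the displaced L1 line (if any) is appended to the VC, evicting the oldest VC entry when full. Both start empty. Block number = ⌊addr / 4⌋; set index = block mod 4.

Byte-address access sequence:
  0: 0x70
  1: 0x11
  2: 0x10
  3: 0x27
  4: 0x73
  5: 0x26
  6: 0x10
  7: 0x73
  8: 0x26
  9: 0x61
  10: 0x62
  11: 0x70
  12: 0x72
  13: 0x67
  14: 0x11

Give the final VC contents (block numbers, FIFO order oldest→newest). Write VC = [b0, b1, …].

  [0] addr=0x70 blk=28 s=0: MISS | VC []
  [1] addr=0x11 blk=4 s=0: MISS | VC [28]
  [2] addr=0x10 blk=4 s=0: L1-HIT | VC [28]
  [3] addr=0x27 blk=9 s=1: MISS | VC [28]
  [4] addr=0x73 blk=28 s=0: VC-HIT | VC [4]
  [5] addr=0x26 blk=9 s=1: L1-HIT | VC [4]
  [6] addr=0x10 blk=4 s=0: VC-HIT | VC [28]
  [7] addr=0x73 blk=28 s=0: VC-HIT | VC [4]
  [8] addr=0x26 blk=9 s=1: L1-HIT | VC [4]
  [9] addr=0x61 blk=24 s=0: MISS | VC [4, 28]
  [10] addr=0x62 blk=24 s=0: L1-HIT | VC [4, 28]
  [11] addr=0x70 blk=28 s=0: VC-HIT | VC [4, 24]
  [12] addr=0x72 blk=28 s=0: L1-HIT | VC [4, 24]
  [13] addr=0x67 blk=25 s=1: MISS | VC [4, 24, 9]
  [14] addr=0x11 blk=4 s=0: VC-HIT | VC [28, 24, 9]

VC = [28, 24, 9]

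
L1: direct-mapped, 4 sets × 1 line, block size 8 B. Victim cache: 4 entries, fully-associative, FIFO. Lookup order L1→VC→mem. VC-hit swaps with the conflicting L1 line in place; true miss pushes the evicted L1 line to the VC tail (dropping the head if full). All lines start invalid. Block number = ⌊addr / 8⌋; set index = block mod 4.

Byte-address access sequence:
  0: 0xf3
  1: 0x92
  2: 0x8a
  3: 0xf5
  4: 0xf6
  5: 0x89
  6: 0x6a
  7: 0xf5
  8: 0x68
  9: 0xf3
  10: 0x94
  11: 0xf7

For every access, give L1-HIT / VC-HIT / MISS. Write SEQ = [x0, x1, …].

  [0] addr=0xf3 blk=30 s=2: MISS | VC []
  [1] addr=0x92 blk=18 s=2: MISS | VC [30]
  [2] addr=0x8a blk=17 s=1: MISS | VC [30]
  [3] addr=0xf5 blk=30 s=2: VC-HIT | VC [18]
  [4] addr=0xf6 blk=30 s=2: L1-HIT | VC [18]
  [5] addr=0x89 blk=17 s=1: L1-HIT | VC [18]
  [6] addr=0x6a blk=13 s=1: MISS | VC [18, 17]
  [7] addr=0xf5 blk=30 s=2: L1-HIT | VC [18, 17]
  [8] addr=0x68 blk=13 s=1: L1-HIT | VC [18, 17]
  [9] addr=0xf3 blk=30 s=2: L1-HIT | VC [18, 17]
  [10] addr=0x94 blk=18 s=2: VC-HIT | VC [30, 17]
  [11] addr=0xf7 blk=30 s=2: VC-HIT | VC [18, 17]

SEQ = [MISS, MISS, MISS, VC-HIT, L1-HIT, L1-HIT, MISS, L1-HIT, L1-HIT, L1-HIT, VC-HIT, VC-HIT]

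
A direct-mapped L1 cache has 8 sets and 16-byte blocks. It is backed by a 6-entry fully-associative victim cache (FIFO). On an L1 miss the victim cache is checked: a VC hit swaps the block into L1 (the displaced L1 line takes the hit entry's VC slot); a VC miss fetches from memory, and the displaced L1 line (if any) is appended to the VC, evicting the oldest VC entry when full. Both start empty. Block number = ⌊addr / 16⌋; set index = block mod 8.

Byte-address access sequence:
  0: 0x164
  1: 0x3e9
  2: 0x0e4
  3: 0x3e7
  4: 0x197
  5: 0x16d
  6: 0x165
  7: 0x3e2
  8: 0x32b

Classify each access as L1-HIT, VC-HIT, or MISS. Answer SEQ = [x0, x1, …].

#0 0x164→b22/s6 MISS; vc=[]
#1 0x3e9→b62/s6 MISS; vc=[22]
#2 0xe4→b14/s6 MISS; vc=[22,62]
#3 0x3e7→b62/s6 VC-HIT; vc=[22,14]
#4 0x197→b25/s1 MISS; vc=[22,14]
#5 0x16d→b22/s6 VC-HIT; vc=[62,14]
#6 0x165→b22/s6 L1-HIT; vc=[62,14]
#7 0x3e2→b62/s6 VC-HIT; vc=[22,14]
#8 0x32b→b50/s2 MISS; vc=[22,14]

SEQ = [MISS, MISS, MISS, VC-HIT, MISS, VC-HIT, L1-HIT, VC-HIT, MISS]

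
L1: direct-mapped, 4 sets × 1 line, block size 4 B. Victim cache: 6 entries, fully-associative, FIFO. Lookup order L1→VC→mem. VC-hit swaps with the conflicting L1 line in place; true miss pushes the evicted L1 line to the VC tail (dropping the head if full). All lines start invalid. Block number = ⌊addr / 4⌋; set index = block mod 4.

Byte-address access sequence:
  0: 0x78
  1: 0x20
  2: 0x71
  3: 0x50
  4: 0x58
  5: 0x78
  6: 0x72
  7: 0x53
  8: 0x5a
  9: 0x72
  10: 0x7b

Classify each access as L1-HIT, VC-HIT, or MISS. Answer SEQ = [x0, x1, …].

  [0] addr=0x78 blk=30 s=2: MISS | VC []
  [1] addr=0x20 blk=8 s=0: MISS | VC []
  [2] addr=0x71 blk=28 s=0: MISS | VC [8]
  [3] addr=0x50 blk=20 s=0: MISS | VC [8, 28]
  [4] addr=0x58 blk=22 s=2: MISS | VC [8, 28, 30]
  [5] addr=0x78 blk=30 s=2: VC-HIT | VC [8, 28, 22]
  [6] addr=0x72 blk=28 s=0: VC-HIT | VC [8, 20, 22]
  [7] addr=0x53 blk=20 s=0: VC-HIT | VC [8, 28, 22]
  [8] addr=0x5a blk=22 s=2: VC-HIT | VC [8, 28, 30]
  [9] addr=0x72 blk=28 s=0: VC-HIT | VC [8, 20, 30]
  [10] addr=0x7b blk=30 s=2: VC-HIT | VC [8, 20, 22]

SEQ = [MISS, MISS, MISS, MISS, MISS, VC-HIT, VC-HIT, VC-HIT, VC-HIT, VC-HIT, VC-HIT]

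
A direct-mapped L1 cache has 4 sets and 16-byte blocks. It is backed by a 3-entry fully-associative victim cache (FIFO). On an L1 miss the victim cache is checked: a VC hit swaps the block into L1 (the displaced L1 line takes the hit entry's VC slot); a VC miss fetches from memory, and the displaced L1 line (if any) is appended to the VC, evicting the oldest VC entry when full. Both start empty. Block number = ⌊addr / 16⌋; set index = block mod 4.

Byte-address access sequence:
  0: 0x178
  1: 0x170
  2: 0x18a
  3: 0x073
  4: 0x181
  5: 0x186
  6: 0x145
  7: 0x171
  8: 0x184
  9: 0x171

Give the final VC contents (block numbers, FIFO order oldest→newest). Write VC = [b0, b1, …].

VC = [7, 20]

  [0] addr=0x178 blk=23 s=3: MISS | VC []
  [1] addr=0x170 blk=23 s=3: L1-HIT | VC []
  [2] addr=0x18a blk=24 s=0: MISS | VC []
  [3] addr=0x73 blk=7 s=3: MISS | VC [23]
  [4] addr=0x181 blk=24 s=0: L1-HIT | VC [23]
  [5] addr=0x186 blk=24 s=0: L1-HIT | VC [23]
  [6] addr=0x145 blk=20 s=0: MISS | VC [23, 24]
  [7] addr=0x171 blk=23 s=3: VC-HIT | VC [7, 24]
  [8] addr=0x184 blk=24 s=0: VC-HIT | VC [7, 20]
  [9] addr=0x171 blk=23 s=3: L1-HIT | VC [7, 20]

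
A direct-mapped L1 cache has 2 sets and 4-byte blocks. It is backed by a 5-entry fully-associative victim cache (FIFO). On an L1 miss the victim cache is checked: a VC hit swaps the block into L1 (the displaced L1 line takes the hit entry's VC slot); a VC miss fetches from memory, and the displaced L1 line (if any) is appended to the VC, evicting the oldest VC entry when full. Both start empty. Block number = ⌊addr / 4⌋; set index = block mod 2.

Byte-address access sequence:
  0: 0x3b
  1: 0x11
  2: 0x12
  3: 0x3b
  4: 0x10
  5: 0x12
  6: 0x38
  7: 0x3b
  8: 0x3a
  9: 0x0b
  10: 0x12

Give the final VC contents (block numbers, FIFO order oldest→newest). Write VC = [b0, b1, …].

  [0] addr=0x3b blk=14 s=0: MISS | VC []
  [1] addr=0x11 blk=4 s=0: MISS | VC [14]
  [2] addr=0x12 blk=4 s=0: L1-HIT | VC [14]
  [3] addr=0x3b blk=14 s=0: VC-HIT | VC [4]
  [4] addr=0x10 blk=4 s=0: VC-HIT | VC [14]
  [5] addr=0x12 blk=4 s=0: L1-HIT | VC [14]
  [6] addr=0x38 blk=14 s=0: VC-HIT | VC [4]
  [7] addr=0x3b blk=14 s=0: L1-HIT | VC [4]
  [8] addr=0x3a blk=14 s=0: L1-HIT | VC [4]
  [9] addr=0xb blk=2 s=0: MISS | VC [4, 14]
  [10] addr=0x12 blk=4 s=0: VC-HIT | VC [2, 14]

VC = [2, 14]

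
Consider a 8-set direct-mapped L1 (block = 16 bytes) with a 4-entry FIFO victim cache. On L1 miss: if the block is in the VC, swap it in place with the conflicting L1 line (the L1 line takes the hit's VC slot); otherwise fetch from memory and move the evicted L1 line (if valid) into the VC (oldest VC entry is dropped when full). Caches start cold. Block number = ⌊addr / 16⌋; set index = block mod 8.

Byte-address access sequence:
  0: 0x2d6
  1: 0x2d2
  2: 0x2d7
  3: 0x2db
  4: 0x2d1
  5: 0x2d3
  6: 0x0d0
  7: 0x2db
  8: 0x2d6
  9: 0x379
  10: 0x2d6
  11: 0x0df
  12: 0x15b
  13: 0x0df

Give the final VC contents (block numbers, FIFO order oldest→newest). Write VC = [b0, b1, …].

VC = [45, 21]

  [0] addr=0x2d6 blk=45 s=5: MISS | VC []
  [1] addr=0x2d2 blk=45 s=5: L1-HIT | VC []
  [2] addr=0x2d7 blk=45 s=5: L1-HIT | VC []
  [3] addr=0x2db blk=45 s=5: L1-HIT | VC []
  [4] addr=0x2d1 blk=45 s=5: L1-HIT | VC []
  [5] addr=0x2d3 blk=45 s=5: L1-HIT | VC []
  [6] addr=0xd0 blk=13 s=5: MISS | VC [45]
  [7] addr=0x2db blk=45 s=5: VC-HIT | VC [13]
  [8] addr=0x2d6 blk=45 s=5: L1-HIT | VC [13]
  [9] addr=0x379 blk=55 s=7: MISS | VC [13]
  [10] addr=0x2d6 blk=45 s=5: L1-HIT | VC [13]
  [11] addr=0xdf blk=13 s=5: VC-HIT | VC [45]
  [12] addr=0x15b blk=21 s=5: MISS | VC [45, 13]
  [13] addr=0xdf blk=13 s=5: VC-HIT | VC [45, 21]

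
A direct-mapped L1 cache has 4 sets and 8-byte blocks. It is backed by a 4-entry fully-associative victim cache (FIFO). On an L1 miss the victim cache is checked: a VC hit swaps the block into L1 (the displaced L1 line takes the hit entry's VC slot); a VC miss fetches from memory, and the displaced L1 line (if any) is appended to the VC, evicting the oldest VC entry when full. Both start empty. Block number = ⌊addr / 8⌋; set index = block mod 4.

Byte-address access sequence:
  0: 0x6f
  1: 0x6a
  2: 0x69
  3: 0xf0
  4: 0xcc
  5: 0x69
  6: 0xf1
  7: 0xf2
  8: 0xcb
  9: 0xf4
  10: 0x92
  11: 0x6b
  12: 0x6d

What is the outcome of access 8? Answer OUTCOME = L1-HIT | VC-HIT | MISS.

  [0] addr=0x6f blk=13 s=1: MISS | VC []
  [1] addr=0x6a blk=13 s=1: L1-HIT | VC []
  [2] addr=0x69 blk=13 s=1: L1-HIT | VC []
  [3] addr=0xf0 blk=30 s=2: MISS | VC []
  [4] addr=0xcc blk=25 s=1: MISS | VC [13]
  [5] addr=0x69 blk=13 s=1: VC-HIT | VC [25]
  [6] addr=0xf1 blk=30 s=2: L1-HIT | VC [25]
  [7] addr=0xf2 blk=30 s=2: L1-HIT | VC [25]
  [8] addr=0xcb blk=25 s=1: VC-HIT | VC [13]
  [9] addr=0xf4 blk=30 s=2: L1-HIT | VC [13]
  [10] addr=0x92 blk=18 s=2: MISS | VC [13, 30]
  [11] addr=0x6b blk=13 s=1: VC-HIT | VC [25, 30]
  [12] addr=0x6d blk=13 s=1: L1-HIT | VC [25, 30]

OUTCOME = VC-HIT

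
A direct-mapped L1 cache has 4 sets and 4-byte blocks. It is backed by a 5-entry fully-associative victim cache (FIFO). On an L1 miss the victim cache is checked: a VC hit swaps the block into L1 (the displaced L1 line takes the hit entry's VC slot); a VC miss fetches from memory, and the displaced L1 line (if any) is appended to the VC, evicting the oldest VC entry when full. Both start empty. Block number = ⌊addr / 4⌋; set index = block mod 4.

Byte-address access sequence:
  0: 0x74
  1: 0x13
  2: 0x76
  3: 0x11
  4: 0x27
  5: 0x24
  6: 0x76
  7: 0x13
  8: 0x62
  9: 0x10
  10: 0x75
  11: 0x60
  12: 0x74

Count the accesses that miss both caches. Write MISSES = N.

0: 0x74 (blk 29, set 1) → MISS  vc=[]
1: 0x13 (blk 4, set 0) → MISS  vc=[]
2: 0x76 (blk 29, set 1) → L1-HIT  vc=[]
3: 0x11 (blk 4, set 0) → L1-HIT  vc=[]
4: 0x27 (blk 9, set 1) → MISS  vc=[29]
5: 0x24 (blk 9, set 1) → L1-HIT  vc=[29]
6: 0x76 (blk 29, set 1) → VC-HIT  vc=[9]
7: 0x13 (blk 4, set 0) → L1-HIT  vc=[9]
8: 0x62 (blk 24, set 0) → MISS  vc=[9, 4]
9: 0x10 (blk 4, set 0) → VC-HIT  vc=[9, 24]
10: 0x75 (blk 29, set 1) → L1-HIT  vc=[9, 24]
11: 0x60 (blk 24, set 0) → VC-HIT  vc=[9, 4]
12: 0x74 (blk 29, set 1) → L1-HIT  vc=[9, 4]

MISSES = 4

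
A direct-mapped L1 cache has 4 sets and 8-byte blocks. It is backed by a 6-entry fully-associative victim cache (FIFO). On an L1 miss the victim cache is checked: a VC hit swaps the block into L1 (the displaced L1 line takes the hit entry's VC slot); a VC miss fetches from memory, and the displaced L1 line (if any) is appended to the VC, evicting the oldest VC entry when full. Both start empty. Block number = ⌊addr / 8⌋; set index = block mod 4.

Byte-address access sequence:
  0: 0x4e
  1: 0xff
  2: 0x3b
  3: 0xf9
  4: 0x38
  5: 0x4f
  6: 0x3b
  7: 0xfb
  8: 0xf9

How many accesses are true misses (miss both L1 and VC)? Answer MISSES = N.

MISSES = 3

  [0] addr=0x4e blk=9 s=1: MISS | VC []
  [1] addr=0xff blk=31 s=3: MISS | VC []
  [2] addr=0x3b blk=7 s=3: MISS | VC [31]
  [3] addr=0xf9 blk=31 s=3: VC-HIT | VC [7]
  [4] addr=0x38 blk=7 s=3: VC-HIT | VC [31]
  [5] addr=0x4f blk=9 s=1: L1-HIT | VC [31]
  [6] addr=0x3b blk=7 s=3: L1-HIT | VC [31]
  [7] addr=0xfb blk=31 s=3: VC-HIT | VC [7]
  [8] addr=0xf9 blk=31 s=3: L1-HIT | VC [7]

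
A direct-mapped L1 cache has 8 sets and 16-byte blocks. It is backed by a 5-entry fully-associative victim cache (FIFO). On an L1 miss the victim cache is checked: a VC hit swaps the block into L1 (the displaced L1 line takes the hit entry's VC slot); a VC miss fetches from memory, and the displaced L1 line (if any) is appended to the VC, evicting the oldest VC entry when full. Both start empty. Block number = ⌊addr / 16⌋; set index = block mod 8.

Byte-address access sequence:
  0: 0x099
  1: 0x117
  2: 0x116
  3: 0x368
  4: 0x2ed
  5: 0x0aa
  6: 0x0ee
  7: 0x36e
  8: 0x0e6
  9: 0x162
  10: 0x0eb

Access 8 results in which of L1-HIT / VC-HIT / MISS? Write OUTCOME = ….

OUTCOME = VC-HIT

#0 0x99→b9/s1 MISS; vc=[]
#1 0x117→b17/s1 MISS; vc=[9]
#2 0x116→b17/s1 L1-HIT; vc=[9]
#3 0x368→b54/s6 MISS; vc=[9]
#4 0x2ed→b46/s6 MISS; vc=[9,54]
#5 0xaa→b10/s2 MISS; vc=[9,54]
#6 0xee→b14/s6 MISS; vc=[9,54,46]
#7 0x36e→b54/s6 VC-HIT; vc=[9,14,46]
#8 0xe6→b14/s6 VC-HIT; vc=[9,54,46]
#9 0x162→b22/s6 MISS; vc=[9,54,46,14]
#10 0xeb→b14/s6 VC-HIT; vc=[9,54,46,22]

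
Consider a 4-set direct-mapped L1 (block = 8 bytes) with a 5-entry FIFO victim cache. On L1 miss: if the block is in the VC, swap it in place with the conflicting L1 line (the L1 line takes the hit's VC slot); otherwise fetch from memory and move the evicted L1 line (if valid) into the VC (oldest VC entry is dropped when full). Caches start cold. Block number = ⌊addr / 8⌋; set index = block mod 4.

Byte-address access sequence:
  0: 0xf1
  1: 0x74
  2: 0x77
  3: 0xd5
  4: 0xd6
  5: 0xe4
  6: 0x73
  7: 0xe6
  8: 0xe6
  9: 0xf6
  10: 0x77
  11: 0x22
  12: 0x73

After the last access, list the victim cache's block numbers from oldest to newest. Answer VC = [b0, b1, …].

  [0] addr=0xf1 blk=30 s=2: MISS | VC []
  [1] addr=0x74 blk=14 s=2: MISS | VC [30]
  [2] addr=0x77 blk=14 s=2: L1-HIT | VC [30]
  [3] addr=0xd5 blk=26 s=2: MISS | VC [30, 14]
  [4] addr=0xd6 blk=26 s=2: L1-HIT | VC [30, 14]
  [5] addr=0xe4 blk=28 s=0: MISS | VC [30, 14]
  [6] addr=0x73 blk=14 s=2: VC-HIT | VC [30, 26]
  [7] addr=0xe6 blk=28 s=0: L1-HIT | VC [30, 26]
  [8] addr=0xe6 blk=28 s=0: L1-HIT | VC [30, 26]
  [9] addr=0xf6 blk=30 s=2: VC-HIT | VC [14, 26]
  [10] addr=0x77 blk=14 s=2: VC-HIT | VC [30, 26]
  [11] addr=0x22 blk=4 s=0: MISS | VC [30, 26, 28]
  [12] addr=0x73 blk=14 s=2: L1-HIT | VC [30, 26, 28]

VC = [30, 26, 28]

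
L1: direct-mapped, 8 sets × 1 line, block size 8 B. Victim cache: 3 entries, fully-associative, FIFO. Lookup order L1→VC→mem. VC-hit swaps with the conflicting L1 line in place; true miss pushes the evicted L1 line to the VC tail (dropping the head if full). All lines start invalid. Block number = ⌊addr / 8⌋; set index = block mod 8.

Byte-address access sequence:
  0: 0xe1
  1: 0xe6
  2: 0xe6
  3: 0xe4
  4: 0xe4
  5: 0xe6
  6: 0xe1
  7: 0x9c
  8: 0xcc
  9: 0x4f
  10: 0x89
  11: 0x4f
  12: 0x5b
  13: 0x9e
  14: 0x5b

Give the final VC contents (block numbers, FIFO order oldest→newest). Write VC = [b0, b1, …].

#0 0xe1→b28/s4 MISS; vc=[]
#1 0xe6→b28/s4 L1-HIT; vc=[]
#2 0xe6→b28/s4 L1-HIT; vc=[]
#3 0xe4→b28/s4 L1-HIT; vc=[]
#4 0xe4→b28/s4 L1-HIT; vc=[]
#5 0xe6→b28/s4 L1-HIT; vc=[]
#6 0xe1→b28/s4 L1-HIT; vc=[]
#7 0x9c→b19/s3 MISS; vc=[]
#8 0xcc→b25/s1 MISS; vc=[]
#9 0x4f→b9/s1 MISS; vc=[25]
#10 0x89→b17/s1 MISS; vc=[25,9]
#11 0x4f→b9/s1 VC-HIT; vc=[25,17]
#12 0x5b→b11/s3 MISS; vc=[25,17,19]
#13 0x9e→b19/s3 VC-HIT; vc=[25,17,11]
#14 0x5b→b11/s3 VC-HIT; vc=[25,17,19]

VC = [25, 17, 19]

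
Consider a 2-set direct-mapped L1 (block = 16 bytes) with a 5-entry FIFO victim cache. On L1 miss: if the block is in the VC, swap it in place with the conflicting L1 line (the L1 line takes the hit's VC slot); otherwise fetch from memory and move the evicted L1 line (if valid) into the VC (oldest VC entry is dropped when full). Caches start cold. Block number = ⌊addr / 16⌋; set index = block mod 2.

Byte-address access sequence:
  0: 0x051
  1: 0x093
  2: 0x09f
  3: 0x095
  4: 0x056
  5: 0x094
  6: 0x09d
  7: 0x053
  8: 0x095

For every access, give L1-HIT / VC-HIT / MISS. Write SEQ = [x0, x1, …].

0: 0x51 (blk 5, set 1) → MISS  vc=[]
1: 0x93 (blk 9, set 1) → MISS  vc=[5]
2: 0x9f (blk 9, set 1) → L1-HIT  vc=[5]
3: 0x95 (blk 9, set 1) → L1-HIT  vc=[5]
4: 0x56 (blk 5, set 1) → VC-HIT  vc=[9]
5: 0x94 (blk 9, set 1) → VC-HIT  vc=[5]
6: 0x9d (blk 9, set 1) → L1-HIT  vc=[5]
7: 0x53 (blk 5, set 1) → VC-HIT  vc=[9]
8: 0x95 (blk 9, set 1) → VC-HIT  vc=[5]

SEQ = [MISS, MISS, L1-HIT, L1-HIT, VC-HIT, VC-HIT, L1-HIT, VC-HIT, VC-HIT]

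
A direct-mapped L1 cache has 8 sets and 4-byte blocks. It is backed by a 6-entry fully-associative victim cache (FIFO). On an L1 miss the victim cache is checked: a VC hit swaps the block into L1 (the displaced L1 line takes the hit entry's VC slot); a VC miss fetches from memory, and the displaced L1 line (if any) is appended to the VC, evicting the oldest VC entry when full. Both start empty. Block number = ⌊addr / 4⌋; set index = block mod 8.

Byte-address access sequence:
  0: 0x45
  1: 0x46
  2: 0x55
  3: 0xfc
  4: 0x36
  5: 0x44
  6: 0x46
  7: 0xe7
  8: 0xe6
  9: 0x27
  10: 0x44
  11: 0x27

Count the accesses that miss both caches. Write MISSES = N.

  [0] addr=0x45 blk=17 s=1: MISS | VC []
  [1] addr=0x46 blk=17 s=1: L1-HIT | VC []
  [2] addr=0x55 blk=21 s=5: MISS | VC []
  [3] addr=0xfc blk=63 s=7: MISS | VC []
  [4] addr=0x36 blk=13 s=5: MISS | VC [21]
  [5] addr=0x44 blk=17 s=1: L1-HIT | VC [21]
  [6] addr=0x46 blk=17 s=1: L1-HIT | VC [21]
  [7] addr=0xe7 blk=57 s=1: MISS | VC [21, 17]
  [8] addr=0xe6 blk=57 s=1: L1-HIT | VC [21, 17]
  [9] addr=0x27 blk=9 s=1: MISS | VC [21, 17, 57]
  [10] addr=0x44 blk=17 s=1: VC-HIT | VC [21, 9, 57]
  [11] addr=0x27 blk=9 s=1: VC-HIT | VC [21, 17, 57]

MISSES = 6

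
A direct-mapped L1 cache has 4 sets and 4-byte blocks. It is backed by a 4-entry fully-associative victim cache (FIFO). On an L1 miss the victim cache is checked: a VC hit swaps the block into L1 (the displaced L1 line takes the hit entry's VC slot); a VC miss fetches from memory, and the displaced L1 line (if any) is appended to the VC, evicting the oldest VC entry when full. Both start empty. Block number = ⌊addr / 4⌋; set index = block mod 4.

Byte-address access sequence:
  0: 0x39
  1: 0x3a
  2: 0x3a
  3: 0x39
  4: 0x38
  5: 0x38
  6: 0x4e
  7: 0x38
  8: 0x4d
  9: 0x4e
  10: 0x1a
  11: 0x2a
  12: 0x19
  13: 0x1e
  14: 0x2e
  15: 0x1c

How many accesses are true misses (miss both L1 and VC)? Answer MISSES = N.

MISSES = 6

#0 0x39→b14/s2 MISS; vc=[]
#1 0x3a→b14/s2 L1-HIT; vc=[]
#2 0x3a→b14/s2 L1-HIT; vc=[]
#3 0x39→b14/s2 L1-HIT; vc=[]
#4 0x38→b14/s2 L1-HIT; vc=[]
#5 0x38→b14/s2 L1-HIT; vc=[]
#6 0x4e→b19/s3 MISS; vc=[]
#7 0x38→b14/s2 L1-HIT; vc=[]
#8 0x4d→b19/s3 L1-HIT; vc=[]
#9 0x4e→b19/s3 L1-HIT; vc=[]
#10 0x1a→b6/s2 MISS; vc=[14]
#11 0x2a→b10/s2 MISS; vc=[14,6]
#12 0x19→b6/s2 VC-HIT; vc=[14,10]
#13 0x1e→b7/s3 MISS; vc=[14,10,19]
#14 0x2e→b11/s3 MISS; vc=[14,10,19,7]
#15 0x1c→b7/s3 VC-HIT; vc=[14,10,19,11]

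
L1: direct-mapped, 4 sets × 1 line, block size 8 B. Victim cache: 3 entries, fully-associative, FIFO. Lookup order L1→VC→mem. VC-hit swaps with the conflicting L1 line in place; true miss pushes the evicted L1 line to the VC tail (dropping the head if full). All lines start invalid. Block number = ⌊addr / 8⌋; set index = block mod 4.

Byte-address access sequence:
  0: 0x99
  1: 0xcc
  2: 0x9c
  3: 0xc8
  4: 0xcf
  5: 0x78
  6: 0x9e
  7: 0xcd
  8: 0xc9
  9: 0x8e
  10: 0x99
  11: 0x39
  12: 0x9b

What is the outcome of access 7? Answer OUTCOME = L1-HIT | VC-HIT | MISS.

OUTCOME = L1-HIT

0: 0x99 (blk 19, set 3) → MISS  vc=[]
1: 0xcc (blk 25, set 1) → MISS  vc=[]
2: 0x9c (blk 19, set 3) → L1-HIT  vc=[]
3: 0xc8 (blk 25, set 1) → L1-HIT  vc=[]
4: 0xcf (blk 25, set 1) → L1-HIT  vc=[]
5: 0x78 (blk 15, set 3) → MISS  vc=[19]
6: 0x9e (blk 19, set 3) → VC-HIT  vc=[15]
7: 0xcd (blk 25, set 1) → L1-HIT  vc=[15]
8: 0xc9 (blk 25, set 1) → L1-HIT  vc=[15]
9: 0x8e (blk 17, set 1) → MISS  vc=[15, 25]
10: 0x99 (blk 19, set 3) → L1-HIT  vc=[15, 25]
11: 0x39 (blk 7, set 3) → MISS  vc=[15, 25, 19]
12: 0x9b (blk 19, set 3) → VC-HIT  vc=[15, 25, 7]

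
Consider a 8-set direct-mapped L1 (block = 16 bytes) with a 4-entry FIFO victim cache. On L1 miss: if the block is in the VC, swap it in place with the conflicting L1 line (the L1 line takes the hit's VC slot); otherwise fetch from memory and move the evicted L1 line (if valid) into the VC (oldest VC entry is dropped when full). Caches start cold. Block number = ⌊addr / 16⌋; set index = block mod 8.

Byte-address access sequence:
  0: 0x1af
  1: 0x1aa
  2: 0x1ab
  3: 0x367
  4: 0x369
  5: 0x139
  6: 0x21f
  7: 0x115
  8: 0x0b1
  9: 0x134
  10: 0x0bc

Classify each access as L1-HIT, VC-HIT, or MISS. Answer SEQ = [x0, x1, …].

0: 0x1af (blk 26, set 2) → MISS  vc=[]
1: 0x1aa (blk 26, set 2) → L1-HIT  vc=[]
2: 0x1ab (blk 26, set 2) → L1-HIT  vc=[]
3: 0x367 (blk 54, set 6) → MISS  vc=[]
4: 0x369 (blk 54, set 6) → L1-HIT  vc=[]
5: 0x139 (blk 19, set 3) → MISS  vc=[]
6: 0x21f (blk 33, set 1) → MISS  vc=[]
7: 0x115 (blk 17, set 1) → MISS  vc=[33]
8: 0xb1 (blk 11, set 3) → MISS  vc=[33, 19]
9: 0x134 (blk 19, set 3) → VC-HIT  vc=[33, 11]
10: 0xbc (blk 11, set 3) → VC-HIT  vc=[33, 19]

SEQ = [MISS, L1-HIT, L1-HIT, MISS, L1-HIT, MISS, MISS, MISS, MISS, VC-HIT, VC-HIT]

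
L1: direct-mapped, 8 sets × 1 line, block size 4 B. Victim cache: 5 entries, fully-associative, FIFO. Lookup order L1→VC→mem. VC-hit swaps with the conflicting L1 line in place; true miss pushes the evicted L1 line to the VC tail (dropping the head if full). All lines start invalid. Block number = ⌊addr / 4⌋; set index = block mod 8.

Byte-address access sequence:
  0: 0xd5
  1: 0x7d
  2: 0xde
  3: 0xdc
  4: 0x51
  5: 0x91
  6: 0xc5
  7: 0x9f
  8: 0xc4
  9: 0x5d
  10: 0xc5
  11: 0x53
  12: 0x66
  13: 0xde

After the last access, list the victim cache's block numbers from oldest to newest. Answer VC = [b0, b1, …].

VC = [31, 36, 23, 39, 49]

0: 0xd5 (blk 53, set 5) → MISS  vc=[]
1: 0x7d (blk 31, set 7) → MISS  vc=[]
2: 0xde (blk 55, set 7) → MISS  vc=[31]
3: 0xdc (blk 55, set 7) → L1-HIT  vc=[31]
4: 0x51 (blk 20, set 4) → MISS  vc=[31]
5: 0x91 (blk 36, set 4) → MISS  vc=[31, 20]
6: 0xc5 (blk 49, set 1) → MISS  vc=[31, 20]
7: 0x9f (blk 39, set 7) → MISS  vc=[31, 20, 55]
8: 0xc4 (blk 49, set 1) → L1-HIT  vc=[31, 20, 55]
9: 0x5d (blk 23, set 7) → MISS  vc=[31, 20, 55, 39]
10: 0xc5 (blk 49, set 1) → L1-HIT  vc=[31, 20, 55, 39]
11: 0x53 (blk 20, set 4) → VC-HIT  vc=[31, 36, 55, 39]
12: 0x66 (blk 25, set 1) → MISS  vc=[31, 36, 55, 39, 49]
13: 0xde (blk 55, set 7) → VC-HIT  vc=[31, 36, 23, 39, 49]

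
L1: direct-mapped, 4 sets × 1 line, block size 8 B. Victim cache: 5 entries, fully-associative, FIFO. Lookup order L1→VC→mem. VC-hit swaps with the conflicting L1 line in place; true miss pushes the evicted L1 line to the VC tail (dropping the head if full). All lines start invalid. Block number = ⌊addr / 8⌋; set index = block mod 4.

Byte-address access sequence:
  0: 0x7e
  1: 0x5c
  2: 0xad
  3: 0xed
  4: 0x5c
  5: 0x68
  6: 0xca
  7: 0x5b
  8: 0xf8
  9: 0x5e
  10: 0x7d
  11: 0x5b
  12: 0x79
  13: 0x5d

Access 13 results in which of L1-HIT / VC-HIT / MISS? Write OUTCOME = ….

0: 0x7e (blk 15, set 3) → MISS  vc=[]
1: 0x5c (blk 11, set 3) → MISS  vc=[15]
2: 0xad (blk 21, set 1) → MISS  vc=[15]
3: 0xed (blk 29, set 1) → MISS  vc=[15, 21]
4: 0x5c (blk 11, set 3) → L1-HIT  vc=[15, 21]
5: 0x68 (blk 13, set 1) → MISS  vc=[15, 21, 29]
6: 0xca (blk 25, set 1) → MISS  vc=[15, 21, 29, 13]
7: 0x5b (blk 11, set 3) → L1-HIT  vc=[15, 21, 29, 13]
8: 0xf8 (blk 31, set 3) → MISS  vc=[15, 21, 29, 13, 11]
9: 0x5e (blk 11, set 3) → VC-HIT  vc=[15, 21, 29, 13, 31]
10: 0x7d (blk 15, set 3) → VC-HIT  vc=[11, 21, 29, 13, 31]
11: 0x5b (blk 11, set 3) → VC-HIT  vc=[15, 21, 29, 13, 31]
12: 0x79 (blk 15, set 3) → VC-HIT  vc=[11, 21, 29, 13, 31]
13: 0x5d (blk 11, set 3) → VC-HIT  vc=[15, 21, 29, 13, 31]

OUTCOME = VC-HIT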